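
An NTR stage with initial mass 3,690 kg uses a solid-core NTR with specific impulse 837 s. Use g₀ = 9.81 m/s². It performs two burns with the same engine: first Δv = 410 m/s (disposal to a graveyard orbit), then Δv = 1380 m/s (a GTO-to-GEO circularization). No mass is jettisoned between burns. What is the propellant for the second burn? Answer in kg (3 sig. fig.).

propellant for the second burn ≈ 543 kg

v_e = Isp · g₀ = 837 × 9.81 = 8211.0 m/s.
After the first burn: m = 3690 × exp(−410/8211.0) = 3690 × 0.95129 = 3,510.26 kg.
After the second burn: m = 3,510.26 × exp(−1380/8211.0) = 3,510.26 × 0.84530 = 2,967.22 kg.
Second-burn propellant = 3,510.26 − 2,967.22 = 543.04 kg.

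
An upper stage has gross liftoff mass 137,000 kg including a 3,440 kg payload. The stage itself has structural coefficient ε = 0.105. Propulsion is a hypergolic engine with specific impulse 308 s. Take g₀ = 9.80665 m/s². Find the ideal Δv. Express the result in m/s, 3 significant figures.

Stage wet mass = m₀ − payload = 137,000 − 3,440 = 133,560 kg.
Stage dry mass = ε × stage wet mass = 0.105 × 133,560 = 14,023.8 kg.
Burnout mass m_f = stage dry + payload = 14,023.8 + 3,440 = 17,463.8 kg.
v_e = Isp · g₀ = 308 × 9.80665 = 3020.4 m/s.
Using Δv = v_e ln(m₀/m_f): Δv = v_e · ln(137,000/17,463.8) = 3020.4 × ln(7.845) = 3020.4 × 2.0599 ≈ 6222 m/s.

Δv ≈ 6220 m/s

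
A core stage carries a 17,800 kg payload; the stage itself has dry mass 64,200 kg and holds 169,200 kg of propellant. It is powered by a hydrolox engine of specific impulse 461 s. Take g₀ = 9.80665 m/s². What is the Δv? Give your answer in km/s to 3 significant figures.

v_e = Isp · g₀ = 461 × 9.80665 = 4520.9 m/s.
m₀ = payload + dry + propellant = 17,800 + 64,200 + 169,200 = 251,200 kg.
m_f = payload + dry = 17,800 + 64,200 = 82,000 kg.
Δv = v_e · ln(m₀/m_f) = 4520.9 × ln(3.063) = 4520.9 × 1.1195 ≈ 5061.2 m/s.

Δv ≈ 5.06 km/s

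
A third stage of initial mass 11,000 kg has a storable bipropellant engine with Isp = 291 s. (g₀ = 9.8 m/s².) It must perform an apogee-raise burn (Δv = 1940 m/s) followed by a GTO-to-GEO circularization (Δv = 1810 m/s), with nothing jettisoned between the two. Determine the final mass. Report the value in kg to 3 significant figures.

final mass ≈ 2950 kg

v_e = Isp · g₀ = 291 × 9.8 = 2851.8 m/s.
After the first burn: m = 11000 × exp(−1940/2851.8) = 11000 × 0.50648 = 5,571.28 kg.
After the second burn: m = 5,571.28 × exp(−1810/2851.8) = 5,571.28 × 0.53010 = 2,953.34 kg.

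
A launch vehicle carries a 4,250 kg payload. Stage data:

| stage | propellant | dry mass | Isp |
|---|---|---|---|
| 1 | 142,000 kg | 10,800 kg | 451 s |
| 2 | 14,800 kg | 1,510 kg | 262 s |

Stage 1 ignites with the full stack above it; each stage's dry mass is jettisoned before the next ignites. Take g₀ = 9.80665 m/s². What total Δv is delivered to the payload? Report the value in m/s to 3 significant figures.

Ignition mass of stage 1 = 142,000+10,800 + 14,800+1,510 + 4,250 = 173,360 kg.
Stage 1: m₀ = 173,360 kg, m_f = 173,360 − 142,000 = 31,360 kg; Δv = 451×9.80665×ln(5.528) = 4422.8×1.7098 ≈ 7562 m/s.
Stage 2: m₀ = 20,560 kg, m_f = 20,560 − 14,800 = 5,760 kg; Δv = 262×9.80665×ln(3.569) = 2569.3×1.2724 ≈ 3269 m/s.
Total Δv = 7562 + 3269 = 10831 m/s.

Δv ≈ 10800 m/s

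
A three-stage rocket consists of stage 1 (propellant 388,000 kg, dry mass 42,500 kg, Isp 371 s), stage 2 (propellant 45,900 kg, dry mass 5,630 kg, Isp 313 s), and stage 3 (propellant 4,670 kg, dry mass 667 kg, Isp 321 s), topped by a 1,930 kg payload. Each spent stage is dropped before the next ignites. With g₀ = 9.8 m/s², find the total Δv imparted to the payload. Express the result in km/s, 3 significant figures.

Ignition mass of stage 1 = 388,000+42,500 + 45,900+5,630 + 4,670+667 + 1,930 = 489,297 kg.
Stage 1: m₀ = 489,297 kg, m_f = 489,297 − 388,000 = 101,297 kg; Δv = 371×9.8×ln(4.83) = 3635.8×1.5749 ≈ 5726 m/s.
Stage 2: m₀ = 58,797 kg, m_f = 58,797 − 45,900 = 12,897 kg; Δv = 313×9.8×ln(4.559) = 3067.4×1.5171 ≈ 4654 m/s.
Stage 3: m₀ = 7,267 kg, m_f = 7,267 − 4,670 = 2,597 kg; Δv = 321×9.8×ln(2.798) = 3145.8×1.0290 ≈ 3237 m/s.
Total Δv = 5726 + 4654 + 3237 = 13617 m/s.

Δv ≈ 13.6 km/s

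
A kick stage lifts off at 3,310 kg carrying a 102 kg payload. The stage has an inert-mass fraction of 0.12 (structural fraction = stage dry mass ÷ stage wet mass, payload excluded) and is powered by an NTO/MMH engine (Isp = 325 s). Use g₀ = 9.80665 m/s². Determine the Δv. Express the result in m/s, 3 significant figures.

Δv ≈ 6110 m/s

Stage wet mass = m₀ − payload = 3,310 − 102 = 3,208 kg.
Stage dry mass = ε × stage wet mass = 0.12 × 3,208 = 384.96 kg.
Burnout mass m_f = stage dry + payload = 384.96 + 102 = 486.96 kg.
v_e = Isp · g₀ = 325 × 9.80665 = 3187.2 m/s.
Rocket equation: Δv = v_e · ln(3,310/486.96) = 3187.2 × ln(6.797) = 3187.2 × 1.9165 ≈ 6108 m/s.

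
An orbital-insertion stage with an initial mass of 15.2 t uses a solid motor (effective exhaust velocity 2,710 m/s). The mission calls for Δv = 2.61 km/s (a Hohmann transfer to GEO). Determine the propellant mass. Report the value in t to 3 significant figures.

propellant mass ≈ 9.40 t

m₀/m_f = exp(Δv / v_e) = exp(2610 / 2710.0) = exp(0.9631) = 2.6198.
m_f = 15.2 / 2.6198 = 5.80197 t, so propellant = m₀ − m_f = 15.2 − 5.80197 = 9.39803 t.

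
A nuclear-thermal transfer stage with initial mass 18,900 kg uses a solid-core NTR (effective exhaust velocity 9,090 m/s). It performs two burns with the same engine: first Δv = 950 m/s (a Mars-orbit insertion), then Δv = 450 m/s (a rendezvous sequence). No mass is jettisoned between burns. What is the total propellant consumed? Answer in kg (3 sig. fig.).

After the first burn: m = 18900 × exp(−950/9090.0) = 18900 × 0.90077 = 17,024.6 kg.
After the second burn: m = 17,024.6 × exp(−450/9090.0) = 17,024.6 × 0.95170 = 16,202.3 kg.
Total propellant = m₀ − m_final = 18900 − 16,202.3 = 2,697.7 kg.

total propellant consumed ≈ 2700 kg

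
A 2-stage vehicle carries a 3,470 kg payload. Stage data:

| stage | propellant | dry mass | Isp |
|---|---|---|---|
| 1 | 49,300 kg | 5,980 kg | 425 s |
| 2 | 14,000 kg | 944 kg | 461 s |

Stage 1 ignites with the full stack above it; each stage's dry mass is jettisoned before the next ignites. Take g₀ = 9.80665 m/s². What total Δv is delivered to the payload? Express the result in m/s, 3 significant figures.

Δv ≈ 11100 m/s

Ignition mass of stage 1 = 49,300+5,980 + 14,000+944 + 3,470 = 73,694 kg.
Stage 1: m₀ = 73,694 kg, m_f = 73,694 − 49,300 = 24,394 kg; Δv = 425×9.80665×ln(3.021) = 4167.8×1.1056 ≈ 4608 m/s.
Stage 2: m₀ = 18,414 kg, m_f = 18,414 − 14,000 = 4,414 kg; Δv = 461×9.80665×ln(4.172) = 4520.9×1.4283 ≈ 6457 m/s.
Total Δv = 4608 + 6457 = 11065 m/s.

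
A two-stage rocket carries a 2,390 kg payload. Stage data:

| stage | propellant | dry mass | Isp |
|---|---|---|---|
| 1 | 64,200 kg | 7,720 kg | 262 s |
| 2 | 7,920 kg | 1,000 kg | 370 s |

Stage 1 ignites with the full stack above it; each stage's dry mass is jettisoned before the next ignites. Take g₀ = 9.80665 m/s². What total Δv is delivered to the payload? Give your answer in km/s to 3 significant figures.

Δv ≈ 8.16 km/s

Ignition mass of stage 1 = 64,200+7,720 + 7,920+1,000 + 2,390 = 83,230 kg.
Stage 1: m₀ = 83,230 kg, m_f = 83,230 − 64,200 = 19,030 kg; Δv = 262×9.80665×ln(4.374) = 2569.3×1.4756 ≈ 3791 m/s.
Stage 2: m₀ = 11,310 kg, m_f = 11,310 − 7,920 = 3,390 kg; Δv = 370×9.80665×ln(3.336) = 3628.5×1.2049 ≈ 4372 m/s.
Total Δv = 3791 + 4372 = 8163 m/s.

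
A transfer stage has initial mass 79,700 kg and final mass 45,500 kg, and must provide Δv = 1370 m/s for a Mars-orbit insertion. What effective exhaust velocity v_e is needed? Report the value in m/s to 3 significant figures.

v_e ≈ 2440 m/s

ln(m₀/m_f) = ln(79700/45500) = ln(1.752) = 0.5606.
Rocket equation: v_e = Δv / ln(m₀/m_f) = 1370 / 0.5606 = 2444.0 m/s.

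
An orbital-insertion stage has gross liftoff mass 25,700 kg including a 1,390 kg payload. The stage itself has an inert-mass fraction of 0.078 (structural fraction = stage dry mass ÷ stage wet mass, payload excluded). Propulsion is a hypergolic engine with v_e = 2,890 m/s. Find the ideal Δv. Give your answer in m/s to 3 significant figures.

Δv ≈ 5940 m/s

Stage wet mass = m₀ − payload = 25,700 − 1,390 = 24,310 kg.
Stage dry mass = ε × stage wet mass = 0.078 × 24,310 = 1,896.18 kg.
Burnout mass m_f = stage dry + payload = 1,896.18 + 1,390 = 3,286.18 kg.
Rocket equation: Δv = v_e · ln(25,700/3,286.18) = 2890.0 × ln(7.821) = 2890.0 × 2.0568 ≈ 5944 m/s.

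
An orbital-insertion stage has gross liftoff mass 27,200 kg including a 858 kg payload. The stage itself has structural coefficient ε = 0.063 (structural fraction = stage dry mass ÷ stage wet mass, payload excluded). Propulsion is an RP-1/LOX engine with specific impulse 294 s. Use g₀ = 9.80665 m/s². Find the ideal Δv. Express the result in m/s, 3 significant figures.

Δv ≈ 6860 m/s

Stage wet mass = m₀ − payload = 27,200 − 858 = 26,342 kg.
Stage dry mass = ε × stage wet mass = 0.063 × 26,342 = 1,659.55 kg.
Burnout mass m_f = stage dry + payload = 1,659.55 + 858 = 2,517.55 kg.
v_e = Isp · g₀ = 294 × 9.80665 = 2883.2 m/s.
By the Tsiolkovsky rocket equation, Δv = v_e · ln(27,200/2,517.55) = 2883.2 × ln(10.8) = 2883.2 × 2.3799 ≈ 6862 m/s.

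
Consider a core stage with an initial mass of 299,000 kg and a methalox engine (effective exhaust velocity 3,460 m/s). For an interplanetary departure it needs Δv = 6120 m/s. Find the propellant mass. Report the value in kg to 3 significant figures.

Using Δv = v_e ln(m₀/m_f): m₀/m_f = exp(Δv / v_e) = exp(6120 / 3460.0) = exp(1.7688) = 5.8637.
m_f = 299,000 / 5.8637 = 50,991.7 kg, so propellant = m₀ − m_f = 299,000 − 50,991.7 = 248,008.3 kg.

propellant mass ≈ 248000 kg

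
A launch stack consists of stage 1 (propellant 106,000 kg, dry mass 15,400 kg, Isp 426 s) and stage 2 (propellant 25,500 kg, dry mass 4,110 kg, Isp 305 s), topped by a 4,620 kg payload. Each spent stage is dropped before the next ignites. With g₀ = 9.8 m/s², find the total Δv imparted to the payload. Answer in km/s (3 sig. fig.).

Δv ≈ 8.86 km/s

Ignition mass of stage 1 = 106,000+15,400 + 25,500+4,110 + 4,620 = 155,630 kg.
Stage 1: m₀ = 155,630 kg, m_f = 155,630 − 106,000 = 49,630 kg; Δv = 426×9.8×ln(3.136) = 4174.8×1.1429 ≈ 4771 m/s.
Stage 2: m₀ = 34,230 kg, m_f = 34,230 − 25,500 = 8,730 kg; Δv = 305×9.8×ln(3.921) = 2989.0×1.3663 ≈ 4084 m/s.
Total Δv = 4771 + 4084 = 8855 m/s.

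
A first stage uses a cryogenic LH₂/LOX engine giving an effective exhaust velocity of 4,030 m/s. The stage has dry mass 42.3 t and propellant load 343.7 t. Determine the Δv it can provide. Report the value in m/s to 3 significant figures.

Δv ≈ 8910 m/s

m₀ = m_dry + m_prop = 42.3 + 343.7 = 386 t.
Δv = v_e · ln(m₀/m_f) = 4030.0 × ln(9.125) = 4030.0 × 2.2111 ≈ 8910.5 m/s.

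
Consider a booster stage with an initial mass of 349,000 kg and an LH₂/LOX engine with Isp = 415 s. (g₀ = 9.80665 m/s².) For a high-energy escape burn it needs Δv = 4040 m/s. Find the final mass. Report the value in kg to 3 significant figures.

v_e = Isp · g₀ = 415 × 9.80665 = 4069.8 m/s.
m₀/m_f = exp(Δv / v_e) = exp(4040 / 4069.8) = exp(0.9927) = 2.6985.
m_f = m₀ / 2.6985 = 349,000 / 2.6985 = 129,331 kg.

final mass ≈ 129000 kg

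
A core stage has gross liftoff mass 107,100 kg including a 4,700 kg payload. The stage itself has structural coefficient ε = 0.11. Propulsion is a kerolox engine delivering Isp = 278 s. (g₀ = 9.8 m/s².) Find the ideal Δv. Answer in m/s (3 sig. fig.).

Stage wet mass = m₀ − payload = 107,100 − 4,700 = 102,400 kg.
Stage dry mass = ε × stage wet mass = 0.11 × 102,400 = 11,264 kg.
Burnout mass m_f = stage dry + payload = 11,264 + 4,700 = 15,964 kg.
v_e = Isp · g₀ = 278 × 9.8 = 2724.4 m/s.
By the Tsiolkovsky rocket equation, Δv = v_e · ln(107,100/15,964) = 2724.4 × ln(6.709) = 2724.4 × 1.9034 ≈ 5186 m/s.

Δv ≈ 5190 m/s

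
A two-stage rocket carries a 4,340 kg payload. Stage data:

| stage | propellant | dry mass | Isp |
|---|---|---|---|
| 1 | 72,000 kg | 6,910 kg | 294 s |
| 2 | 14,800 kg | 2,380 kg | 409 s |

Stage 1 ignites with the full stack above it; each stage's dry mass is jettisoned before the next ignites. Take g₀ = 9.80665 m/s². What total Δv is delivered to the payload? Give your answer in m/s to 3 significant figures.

Δv ≈ 8310 m/s

Ignition mass of stage 1 = 72,000+6,910 + 14,800+2,380 + 4,340 = 100,430 kg.
Stage 1: m₀ = 100,430 kg, m_f = 100,430 − 72,000 = 28,430 kg; Δv = 294×9.80665×ln(3.533) = 2883.2×1.2620 ≈ 3639 m/s.
Stage 2: m₀ = 21,520 kg, m_f = 21,520 − 14,800 = 6,720 kg; Δv = 409×9.80665×ln(3.202) = 4010.9×1.1639 ≈ 4668 m/s.
Total Δv = 3639 + 4668 = 8307 m/s.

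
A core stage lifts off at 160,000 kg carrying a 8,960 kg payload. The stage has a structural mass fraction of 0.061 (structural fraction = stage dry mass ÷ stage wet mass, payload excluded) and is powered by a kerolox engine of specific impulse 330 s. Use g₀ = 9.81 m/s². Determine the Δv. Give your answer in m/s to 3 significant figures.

Δv ≈ 7040 m/s

Stage wet mass = m₀ − payload = 160,000 − 8,960 = 151,040 kg.
Stage dry mass = ε × stage wet mass = 0.061 × 151,040 = 9,213.44 kg.
Burnout mass m_f = stage dry + payload = 9,213.44 + 8,960 = 18,173.44 kg.
v_e = Isp · g₀ = 330 × 9.81 = 3237.3 m/s.
Rocket equation: Δv = v_e · ln(160,000/18,173.44) = 3237.3 × ln(8.804) = 3237.3 × 2.1752 ≈ 7042 m/s.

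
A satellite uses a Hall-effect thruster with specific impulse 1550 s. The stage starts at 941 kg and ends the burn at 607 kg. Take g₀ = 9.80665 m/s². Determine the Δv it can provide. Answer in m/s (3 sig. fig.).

v_e = Isp · g₀ = 1550 × 9.80665 = 15200.3 m/s.
Rocket equation: Δv = v_e · ln(m₀/m_f) = 15200.3 × ln(1.55) = 15200.3 × 0.4384 ≈ 6664.0 m/s.

Δv ≈ 6660 m/s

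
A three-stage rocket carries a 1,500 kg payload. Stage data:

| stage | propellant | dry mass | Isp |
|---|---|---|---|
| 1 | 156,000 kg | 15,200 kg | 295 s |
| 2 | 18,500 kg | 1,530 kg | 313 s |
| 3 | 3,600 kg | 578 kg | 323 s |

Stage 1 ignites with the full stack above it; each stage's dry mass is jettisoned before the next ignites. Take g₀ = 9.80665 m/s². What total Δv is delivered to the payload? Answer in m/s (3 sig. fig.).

Ignition mass of stage 1 = 156,000+15,200 + 18,500+1,530 + 3,600+578 + 1,500 = 196,908 kg.
Stage 1: m₀ = 196,908 kg, m_f = 196,908 − 156,000 = 40,908 kg; Δv = 295×9.80665×ln(4.813) = 2893.0×1.5714 ≈ 4546 m/s.
Stage 2: m₀ = 25,708 kg, m_f = 25,708 − 18,500 = 7,208 kg; Δv = 313×9.80665×ln(3.567) = 3069.5×1.2716 ≈ 3903 m/s.
Stage 3: m₀ = 5,678 kg, m_f = 5,678 − 3,600 = 2,078 kg; Δv = 323×9.80665×ln(2.732) = 3167.5×1.0052 ≈ 3184 m/s.
Total Δv = 4546 + 3903 + 3184 = 11633 m/s.

Δv ≈ 11600 m/s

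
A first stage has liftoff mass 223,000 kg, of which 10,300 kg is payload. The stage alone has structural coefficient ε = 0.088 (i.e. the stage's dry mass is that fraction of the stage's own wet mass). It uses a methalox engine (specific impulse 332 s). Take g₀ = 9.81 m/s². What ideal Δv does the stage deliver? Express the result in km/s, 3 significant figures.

Δv ≈ 6.64 km/s

Stage wet mass = m₀ − payload = 223,000 − 10,300 = 212,700 kg.
Stage dry mass = ε × stage wet mass = 0.088 × 212,700 = 18,717.6 kg.
Burnout mass m_f = stage dry + payload = 18,717.6 + 10,300 = 29,017.6 kg.
v_e = Isp · g₀ = 332 × 9.81 = 3256.9 m/s.
From the ideal rocket equation, Δv = v_e · ln(223,000/29,017.6) = 3256.9 × ln(7.685) = 3256.9 × 2.0393 ≈ 6642 m/s.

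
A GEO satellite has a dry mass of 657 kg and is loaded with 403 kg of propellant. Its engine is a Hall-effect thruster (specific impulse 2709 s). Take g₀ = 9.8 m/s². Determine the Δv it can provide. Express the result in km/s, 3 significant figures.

Δv ≈ 12.7 km/s

v_e = Isp · g₀ = 2709 × 9.8 = 26548.2 m/s.
m₀ = m_dry + m_prop = 657 + 403 = 1,060 kg.
Rocket equation: Δv = v_e · ln(m₀/m_f) = 26548.2 × ln(1.613) = 26548.2 × 0.4783 ≈ 12699.1 m/s.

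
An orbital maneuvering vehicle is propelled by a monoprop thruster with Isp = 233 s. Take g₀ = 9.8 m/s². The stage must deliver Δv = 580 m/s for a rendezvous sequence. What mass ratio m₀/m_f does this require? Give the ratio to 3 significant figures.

v_e = Isp · g₀ = 233 × 9.8 = 2283.4 m/s.
Using Δv = v_e ln(m₀/m_f): m₀/m_f = exp(Δv / v_e) = exp(580 / 2283.4) = exp(0.2540) = 1.2892.

mass ratio ≈ 1.29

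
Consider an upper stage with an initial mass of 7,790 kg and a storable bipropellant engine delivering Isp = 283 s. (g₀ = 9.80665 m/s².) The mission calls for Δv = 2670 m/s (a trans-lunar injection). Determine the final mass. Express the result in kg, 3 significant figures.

final mass ≈ 2980 kg

v_e = Isp · g₀ = 283 × 9.80665 = 2775.3 m/s.
From the ideal rocket equation, m₀/m_f = exp(Δv / v_e) = exp(2670 / 2775.3) = exp(0.9621) = 2.6171.
m_f = m₀ / 2.6171 = 7,790 / 2.6171 = 2,976.58 kg.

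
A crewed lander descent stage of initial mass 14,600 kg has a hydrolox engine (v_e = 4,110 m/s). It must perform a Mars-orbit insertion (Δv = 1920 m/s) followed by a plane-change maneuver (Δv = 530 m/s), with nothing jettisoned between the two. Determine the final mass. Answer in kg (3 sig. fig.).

After the first burn: m = 14600 × exp(−1920/4110.0) = 14600 × 0.62678 = 9,150.99 kg.
After the second burn: m = 9,150.99 × exp(−530/4110.0) = 9,150.99 × 0.87901 = 8,043.81 kg.

final mass ≈ 8040 kg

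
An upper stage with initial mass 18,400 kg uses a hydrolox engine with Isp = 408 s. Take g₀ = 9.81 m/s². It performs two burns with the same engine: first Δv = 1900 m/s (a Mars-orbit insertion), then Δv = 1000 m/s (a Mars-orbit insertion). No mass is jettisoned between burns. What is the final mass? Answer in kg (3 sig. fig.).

v_e = Isp · g₀ = 408 × 9.81 = 4002.5 m/s.
After the first burn: m = 18400 × exp(−1900/4002.5) = 18400 × 0.62207 = 11,446.1 kg.
After the second burn: m = 11,446.1 × exp(−1000/4002.5) = 11,446.1 × 0.77892 = 8,915.6 kg.

final mass ≈ 8920 kg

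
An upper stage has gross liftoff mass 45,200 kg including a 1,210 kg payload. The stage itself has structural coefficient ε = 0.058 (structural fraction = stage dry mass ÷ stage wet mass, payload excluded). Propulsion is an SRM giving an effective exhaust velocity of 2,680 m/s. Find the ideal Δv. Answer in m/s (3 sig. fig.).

Δv ≈ 6660 m/s

Stage wet mass = m₀ − payload = 45,200 − 1,210 = 43,990 kg.
Stage dry mass = ε × stage wet mass = 0.058 × 43,990 = 2,551.42 kg.
Burnout mass m_f = stage dry + payload = 2,551.42 + 1,210 = 3,761.42 kg.
Δv = v_e · ln(45,200/3,761.42) = 2680.0 × ln(12.02) = 2680.0 × 2.4863 ≈ 6663 m/s.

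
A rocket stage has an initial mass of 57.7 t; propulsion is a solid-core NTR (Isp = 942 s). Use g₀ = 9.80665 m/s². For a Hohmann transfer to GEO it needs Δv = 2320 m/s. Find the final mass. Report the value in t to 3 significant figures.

v_e = Isp · g₀ = 942 × 9.80665 = 9237.9 m/s.
From the ideal rocket equation, m₀/m_f = exp(Δv / v_e) = exp(2320 / 9237.9) = exp(0.2511) = 1.2855.
m_f = m₀ / 1.2855 = 57.7 / 1.2855 = 44.8853 t.

final mass ≈ 44.9 t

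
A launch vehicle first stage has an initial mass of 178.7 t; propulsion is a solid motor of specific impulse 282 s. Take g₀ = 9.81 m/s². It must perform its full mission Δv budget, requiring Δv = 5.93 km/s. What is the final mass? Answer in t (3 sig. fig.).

final mass ≈ 21.0 t

v_e = Isp · g₀ = 282 × 9.81 = 2766.4 m/s.
By the Tsiolkovsky rocket equation, m₀/m_f = exp(Δv / v_e) = exp(5930 / 2766.4) = exp(2.1436) = 8.5298.
m_f = m₀ / 8.5298 = 178.7 / 8.5298 = 20.9501 t.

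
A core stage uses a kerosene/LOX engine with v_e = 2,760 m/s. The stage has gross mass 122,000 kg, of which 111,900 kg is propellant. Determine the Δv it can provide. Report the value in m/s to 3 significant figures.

m_f = m₀ − m_prop = 122,000 − 111,900 = 10,100 kg.
By the Tsiolkovsky rocket equation, Δv = v_e · ln(m₀/m_f) = 2760.0 × ln(12.08) = 2760.0 × 2.4915 ≈ 6876.5 m/s.

Δv ≈ 6880 m/s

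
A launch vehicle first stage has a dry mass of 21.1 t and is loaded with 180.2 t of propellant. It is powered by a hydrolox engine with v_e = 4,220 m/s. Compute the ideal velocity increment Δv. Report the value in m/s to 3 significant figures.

Δv ≈ 9520 m/s

m₀ = m_dry + m_prop = 21.1 + 180.2 = 201.3 t.
Using Δv = v_e ln(m₀/m_f): Δv = v_e · ln(m₀/m_f) = 4220.0 × ln(9.54) = 4220.0 × 2.2555 ≈ 9518.3 m/s.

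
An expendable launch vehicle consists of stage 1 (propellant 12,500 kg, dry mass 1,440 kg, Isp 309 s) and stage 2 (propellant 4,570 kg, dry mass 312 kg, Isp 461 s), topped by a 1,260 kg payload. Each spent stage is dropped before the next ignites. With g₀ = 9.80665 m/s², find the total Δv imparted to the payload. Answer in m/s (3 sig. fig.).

Ignition mass of stage 1 = 12,500+1,440 + 4,570+312 + 1,260 = 20,082 kg.
Stage 1: m₀ = 20,082 kg, m_f = 20,082 − 12,500 = 7,582 kg; Δv = 309×9.80665×ln(2.649) = 3030.3×0.9740 ≈ 2952 m/s.
Stage 2: m₀ = 6,142 kg, m_f = 6,142 − 4,570 = 1,572 kg; Δv = 461×9.80665×ln(3.907) = 4520.9×1.3628 ≈ 6161 m/s.
Total Δv = 2952 + 6161 = 9113 m/s.

Δv ≈ 9110 m/s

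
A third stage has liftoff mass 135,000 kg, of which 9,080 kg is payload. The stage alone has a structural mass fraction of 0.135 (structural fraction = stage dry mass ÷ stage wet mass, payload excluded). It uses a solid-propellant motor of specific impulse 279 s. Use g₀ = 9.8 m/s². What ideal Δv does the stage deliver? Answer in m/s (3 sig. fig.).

Δv ≈ 4500 m/s

Stage wet mass = m₀ − payload = 135,000 − 9,080 = 125,920 kg.
Stage dry mass = ε × stage wet mass = 0.135 × 125,920 = 16,999.2 kg.
Burnout mass m_f = stage dry + payload = 16,999.2 + 9,080 = 26,079.2 kg.
v_e = Isp · g₀ = 279 × 9.8 = 2734.2 m/s.
Using Δv = v_e ln(m₀/m_f): Δv = v_e · ln(135,000/26,079.2) = 2734.2 × ln(5.177) = 2734.2 × 1.6441 ≈ 4495 m/s.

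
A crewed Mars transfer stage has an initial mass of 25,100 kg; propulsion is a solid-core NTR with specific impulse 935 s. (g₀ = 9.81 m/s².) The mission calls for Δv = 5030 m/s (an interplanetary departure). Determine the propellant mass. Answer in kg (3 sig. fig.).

propellant mass ≈ 10600 kg

v_e = Isp · g₀ = 935 × 9.81 = 9172.4 m/s.
From the ideal rocket equation, m₀/m_f = exp(Δv / v_e) = exp(5030 / 9172.4) = exp(0.5484) = 1.7305.
m_f = 25,100 / 1.7305 = 14,504.5 kg, so propellant = m₀ − m_f = 25,100 − 14,504.5 = 10,595.5 kg.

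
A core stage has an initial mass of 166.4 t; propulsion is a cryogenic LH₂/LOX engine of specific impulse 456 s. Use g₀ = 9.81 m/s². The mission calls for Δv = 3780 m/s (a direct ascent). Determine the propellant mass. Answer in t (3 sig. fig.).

propellant mass ≈ 94.9 t

v_e = Isp · g₀ = 456 × 9.81 = 4473.4 m/s.
Using Δv = v_e ln(m₀/m_f): m₀/m_f = exp(Δv / v_e) = exp(3780 / 4473.4) = exp(0.8450) = 2.3280.
m_f = 166.4 / 2.3280 = 71.4777 t, so propellant = m₀ − m_f = 166.4 − 71.4777 = 94.9223 t.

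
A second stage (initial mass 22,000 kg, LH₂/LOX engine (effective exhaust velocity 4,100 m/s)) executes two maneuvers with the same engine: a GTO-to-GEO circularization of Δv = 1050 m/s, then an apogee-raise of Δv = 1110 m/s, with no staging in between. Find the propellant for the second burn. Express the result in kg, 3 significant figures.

After the first burn: m = 22000 × exp(−1050/4100.0) = 22000 × 0.77407 = 17,029.5 kg.
After the second burn: m = 17,029.5 × exp(−1110/4100.0) = 17,029.5 × 0.76282 = 12,990.4 kg.
Second-burn propellant = 17,029.5 − 12,990.4 = 4,039.1 kg.

propellant for the second burn ≈ 4040 kg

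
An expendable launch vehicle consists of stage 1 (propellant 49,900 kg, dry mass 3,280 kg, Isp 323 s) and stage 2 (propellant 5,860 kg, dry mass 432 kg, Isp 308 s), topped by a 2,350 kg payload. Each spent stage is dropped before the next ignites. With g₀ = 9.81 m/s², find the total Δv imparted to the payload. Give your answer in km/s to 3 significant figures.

Ignition mass of stage 1 = 49,900+3,280 + 5,860+432 + 2,350 = 61,822 kg.
Stage 1: m₀ = 61,822 kg, m_f = 61,822 − 49,900 = 11,922 kg; Δv = 323×9.81×ln(5.186) = 3168.6×1.6459 ≈ 5215 m/s.
Stage 2: m₀ = 8,642 kg, m_f = 8,642 − 5,860 = 2,782 kg; Δv = 308×9.81×ln(3.106) = 3021.5×1.1335 ≈ 3425 m/s.
Total Δv = 5215 + 3425 = 8640 m/s.

Δv ≈ 8.64 km/s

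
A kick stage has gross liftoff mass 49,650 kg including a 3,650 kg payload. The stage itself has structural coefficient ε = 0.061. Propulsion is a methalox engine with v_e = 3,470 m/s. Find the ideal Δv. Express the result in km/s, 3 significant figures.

Δv ≈ 7.08 km/s

Stage wet mass = m₀ − payload = 49,650 − 3,650 = 46,000 kg.
Stage dry mass = ε × stage wet mass = 0.061 × 46,000 = 2,806 kg.
Burnout mass m_f = stage dry + payload = 2,806 + 3,650 = 6,456 kg.
Δv = v_e · ln(49,650/6,456) = 3470.0 × ln(7.691) = 3470.0 × 2.0400 ≈ 7079 m/s.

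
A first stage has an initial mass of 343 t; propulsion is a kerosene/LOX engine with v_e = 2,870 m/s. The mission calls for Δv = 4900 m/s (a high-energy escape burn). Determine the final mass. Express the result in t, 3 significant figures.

final mass ≈ 62.2 t

Rocket equation: m₀/m_f = exp(Δv / v_e) = exp(4900 / 2870.0) = exp(1.7073) = 5.5141.
m_f = m₀ / 5.5141 = 343 / 5.5141 = 62.2042 t.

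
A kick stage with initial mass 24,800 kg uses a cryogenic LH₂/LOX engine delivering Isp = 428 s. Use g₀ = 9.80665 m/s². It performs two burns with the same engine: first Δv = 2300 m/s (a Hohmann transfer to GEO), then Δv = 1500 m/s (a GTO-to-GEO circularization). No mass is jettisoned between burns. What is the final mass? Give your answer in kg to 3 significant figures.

final mass ≈ 10000 kg

v_e = Isp · g₀ = 428 × 9.80665 = 4197.2 m/s.
After the first burn: m = 24800 × exp(−2300/4197.2) = 24800 × 0.57812 = 14,337.4 kg.
After the second burn: m = 14,337.4 × exp(−1500/4197.2) = 14,337.4 × 0.69951 = 10,029.2 kg.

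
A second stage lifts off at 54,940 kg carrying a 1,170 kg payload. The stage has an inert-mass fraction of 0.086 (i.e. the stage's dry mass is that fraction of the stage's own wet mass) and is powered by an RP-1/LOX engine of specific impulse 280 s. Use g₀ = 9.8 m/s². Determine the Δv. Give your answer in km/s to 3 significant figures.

Stage wet mass = m₀ − payload = 54,940 − 1,170 = 53,770 kg.
Stage dry mass = ε × stage wet mass = 0.086 × 53,770 = 4,624.22 kg.
Burnout mass m_f = stage dry + payload = 4,624.22 + 1,170 = 5,794.22 kg.
v_e = Isp · g₀ = 280 × 9.8 = 2744.0 m/s.
Rocket equation: Δv = v_e · ln(54,940/5,794.22) = 2744.0 × ln(9.482) = 2744.0 × 2.2494 ≈ 6172 m/s.

Δv ≈ 6.17 km/s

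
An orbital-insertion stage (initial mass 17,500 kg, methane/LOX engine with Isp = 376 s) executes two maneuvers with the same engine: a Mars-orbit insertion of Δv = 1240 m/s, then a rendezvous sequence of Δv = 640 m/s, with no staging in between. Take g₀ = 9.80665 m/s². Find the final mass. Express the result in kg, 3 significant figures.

v_e = Isp · g₀ = 376 × 9.80665 = 3687.3 m/s.
After the first burn: m = 17500 × exp(−1240/3687.3) = 17500 × 0.71442 = 12,502.4 kg.
After the second burn: m = 12,502.4 × exp(−640/3687.3) = 12,502.4 × 0.84066 = 10,510.3 kg.

final mass ≈ 10500 kg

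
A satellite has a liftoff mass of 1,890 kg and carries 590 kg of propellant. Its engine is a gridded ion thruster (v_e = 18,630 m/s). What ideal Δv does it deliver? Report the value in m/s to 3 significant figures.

m_f = m₀ − m_prop = 1,890 − 590 = 1,300 kg.
By the Tsiolkovsky rocket equation, Δv = v_e · ln(m₀/m_f) = 18630.0 × ln(1.454) = 18630.0 × 0.3742 ≈ 6971.6 m/s.

Δv ≈ 6970 m/s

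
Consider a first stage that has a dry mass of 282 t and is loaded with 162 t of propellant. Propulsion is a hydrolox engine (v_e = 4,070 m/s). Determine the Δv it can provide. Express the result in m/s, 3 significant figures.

m₀ = m_dry + m_prop = 282 + 162 = 444 t.
Δv = v_e · ln(m₀/m_f) = 4070.0 × ln(1.574) = 4070.0 × 0.4539 ≈ 1847.4 m/s.

Δv ≈ 1850 m/s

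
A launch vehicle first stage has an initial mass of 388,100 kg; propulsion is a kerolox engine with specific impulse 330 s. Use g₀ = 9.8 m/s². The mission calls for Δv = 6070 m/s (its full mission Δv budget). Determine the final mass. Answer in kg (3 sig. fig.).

final mass ≈ 59400 kg

v_e = Isp · g₀ = 330 × 9.8 = 3234.0 m/s.
m₀/m_f = exp(Δv / v_e) = exp(6070 / 3234.0) = exp(1.8769) = 6.5334.
m_f = m₀ / 6.5334 = 388,100 / 6.5334 = 59,402.5 kg.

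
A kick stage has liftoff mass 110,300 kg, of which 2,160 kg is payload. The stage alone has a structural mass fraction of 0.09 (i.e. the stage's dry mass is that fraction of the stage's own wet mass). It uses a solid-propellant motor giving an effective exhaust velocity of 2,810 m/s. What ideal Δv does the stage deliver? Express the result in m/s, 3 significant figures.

Δv ≈ 6260 m/s

Stage wet mass = m₀ − payload = 110,300 − 2,160 = 108,140 kg.
Stage dry mass = ε × stage wet mass = 0.09 × 108,140 = 9,732.6 kg.
Burnout mass m_f = stage dry + payload = 9,732.6 + 2,160 = 11,892.6 kg.
By the Tsiolkovsky rocket equation, Δv = v_e · ln(110,300/11,892.6) = 2810.0 × ln(9.275) = 2810.0 × 2.2273 ≈ 6259 m/s.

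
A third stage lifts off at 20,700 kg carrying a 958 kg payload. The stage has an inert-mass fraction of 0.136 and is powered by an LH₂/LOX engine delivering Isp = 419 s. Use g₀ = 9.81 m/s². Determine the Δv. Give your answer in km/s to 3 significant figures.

Δv ≈ 7.14 km/s

Stage wet mass = m₀ − payload = 20,700 − 958 = 19,742 kg.
Stage dry mass = ε × stage wet mass = 0.136 × 19,742 = 2,684.91 kg.
Burnout mass m_f = stage dry + payload = 2,684.91 + 958 = 3,642.91 kg.
v_e = Isp · g₀ = 419 × 9.81 = 4110.4 m/s.
By the Tsiolkovsky rocket equation, Δv = v_e · ln(20,700/3,642.91) = 4110.4 × ln(5.682) = 4110.4 × 1.7374 ≈ 7141 m/s.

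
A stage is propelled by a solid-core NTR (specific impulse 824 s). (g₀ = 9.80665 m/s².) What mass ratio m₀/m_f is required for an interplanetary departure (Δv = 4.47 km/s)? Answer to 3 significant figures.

v_e = Isp · g₀ = 824 × 9.80665 = 8080.7 m/s.
m₀/m_f = exp(Δv / v_e) = exp(4470 / 8080.7) = exp(0.5532) = 1.7388.

mass ratio ≈ 1.74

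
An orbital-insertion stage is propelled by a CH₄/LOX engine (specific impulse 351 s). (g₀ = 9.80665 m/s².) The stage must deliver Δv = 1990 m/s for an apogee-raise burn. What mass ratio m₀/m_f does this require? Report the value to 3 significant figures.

v_e = Isp · g₀ = 351 × 9.80665 = 3442.1 m/s.
m₀/m_f = exp(Δv / v_e) = exp(1990 / 3442.1) = exp(0.5781) = 1.7827.

mass ratio ≈ 1.78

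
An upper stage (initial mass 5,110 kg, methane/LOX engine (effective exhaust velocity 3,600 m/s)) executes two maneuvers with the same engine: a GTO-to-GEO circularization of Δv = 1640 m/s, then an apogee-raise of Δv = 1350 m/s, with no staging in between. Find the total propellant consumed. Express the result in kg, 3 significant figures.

After the first burn: m = 5110 × exp(−1640/3600.0) = 5110 × 0.63410 = 3,240.25 kg.
After the second burn: m = 3,240.25 × exp(−1350/3600.0) = 3,240.25 × 0.68729 = 2,226.99 kg.
Total propellant = m₀ − m_final = 5110 − 2,226.99 = 2,883.01 kg.

total propellant consumed ≈ 2880 kg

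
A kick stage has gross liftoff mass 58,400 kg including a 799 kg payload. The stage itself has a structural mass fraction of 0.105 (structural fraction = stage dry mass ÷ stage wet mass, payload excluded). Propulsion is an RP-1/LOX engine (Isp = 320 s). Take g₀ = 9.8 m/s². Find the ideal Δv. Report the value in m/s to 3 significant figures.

Stage wet mass = m₀ − payload = 58,400 − 799 = 57,601 kg.
Stage dry mass = ε × stage wet mass = 0.105 × 57,601 = 6,048.11 kg.
Burnout mass m_f = stage dry + payload = 6,048.11 + 799 = 6,847.11 kg.
v_e = Isp · g₀ = 320 × 9.8 = 3136.0 m/s.
Rocket equation: Δv = v_e · ln(58,400/6,847.11) = 3136.0 × ln(8.529) = 3136.0 × 2.1435 ≈ 6722 m/s.

Δv ≈ 6720 m/s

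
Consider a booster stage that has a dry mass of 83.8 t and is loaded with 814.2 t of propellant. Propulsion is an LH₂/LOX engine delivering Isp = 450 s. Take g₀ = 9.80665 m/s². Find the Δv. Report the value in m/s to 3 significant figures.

Δv ≈ 10500 m/s

v_e = Isp · g₀ = 450 × 9.80665 = 4413.0 m/s.
m₀ = m_dry + m_prop = 83.8 + 814.2 = 898 t.
By the Tsiolkovsky rocket equation, Δv = v_e · ln(m₀/m_f) = 4413.0 × ln(10.72) = 4413.0 × 2.3717 ≈ 10466.5 m/s.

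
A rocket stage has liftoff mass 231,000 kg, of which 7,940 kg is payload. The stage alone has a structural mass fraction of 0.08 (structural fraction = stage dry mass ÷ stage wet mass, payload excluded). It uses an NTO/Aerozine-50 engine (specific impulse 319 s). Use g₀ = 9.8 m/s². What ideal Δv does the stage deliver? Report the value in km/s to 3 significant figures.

Δv ≈ 6.85 km/s

Stage wet mass = m₀ − payload = 231,000 − 7,940 = 223,060 kg.
Stage dry mass = ε × stage wet mass = 0.08 × 223,060 = 17,844.8 kg.
Burnout mass m_f = stage dry + payload = 17,844.8 + 7,940 = 25,784.8 kg.
v_e = Isp · g₀ = 319 × 9.8 = 3126.2 m/s.
Δv = v_e · ln(231,000/25,784.8) = 3126.2 × ln(8.959) = 3126.2 × 2.1926 ≈ 6855 m/s.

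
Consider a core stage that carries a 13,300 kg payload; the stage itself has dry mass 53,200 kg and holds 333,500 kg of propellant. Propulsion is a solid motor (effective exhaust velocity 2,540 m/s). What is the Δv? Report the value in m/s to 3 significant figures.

Δv ≈ 4560 m/s

m₀ = payload + dry + propellant = 13,300 + 53,200 + 333,500 = 400,000 kg.
m_f = payload + dry = 13,300 + 53,200 = 66,500 kg.
Δv = v_e · ln(m₀/m_f) = 2540.0 × ln(6.015) = 2540.0 × 1.7943 ≈ 4557.4 m/s.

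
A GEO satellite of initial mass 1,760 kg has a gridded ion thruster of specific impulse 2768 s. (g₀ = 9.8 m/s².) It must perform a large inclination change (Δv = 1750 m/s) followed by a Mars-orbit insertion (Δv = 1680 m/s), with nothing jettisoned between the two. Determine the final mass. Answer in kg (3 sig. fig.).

final mass ≈ 1550 kg

v_e = Isp · g₀ = 2768 × 9.8 = 27126.4 m/s.
After the first burn: m = 1760 × exp(−1750/27126.4) = 1760 × 0.93752 = 1,650.04 kg.
After the second burn: m = 1,650.04 × exp(−1680/27126.4) = 1,650.04 × 0.93995 = 1,550.96 kg.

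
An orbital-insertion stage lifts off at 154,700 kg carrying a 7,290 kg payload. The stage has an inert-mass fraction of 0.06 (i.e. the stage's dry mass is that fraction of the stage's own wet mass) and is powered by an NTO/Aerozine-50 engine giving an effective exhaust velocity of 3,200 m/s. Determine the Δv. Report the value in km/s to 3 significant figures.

Stage wet mass = m₀ − payload = 154,700 − 7,290 = 147,410 kg.
Stage dry mass = ε × stage wet mass = 0.06 × 147,410 = 8,844.6 kg.
Burnout mass m_f = stage dry + payload = 8,844.6 + 7,290 = 16,134.6 kg.
By the Tsiolkovsky rocket equation, Δv = v_e · ln(154,700/16,134.6) = 3200.0 × ln(9.588) = 3200.0 × 2.2605 ≈ 7234 m/s.

Δv ≈ 7.23 km/s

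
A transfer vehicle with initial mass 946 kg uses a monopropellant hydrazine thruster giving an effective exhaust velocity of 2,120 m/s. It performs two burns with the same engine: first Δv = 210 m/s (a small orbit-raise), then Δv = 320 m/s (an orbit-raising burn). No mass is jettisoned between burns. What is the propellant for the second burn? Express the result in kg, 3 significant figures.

propellant for the second burn ≈ 120 kg

After the first burn: m = 946 × exp(−210/2120.0) = 946 × 0.90569 = 856.783 kg.
After the second burn: m = 856.783 × exp(−320/2120.0) = 856.783 × 0.85990 = 736.748 kg.
Second-burn propellant = 856.783 − 736.748 = 120.035 kg.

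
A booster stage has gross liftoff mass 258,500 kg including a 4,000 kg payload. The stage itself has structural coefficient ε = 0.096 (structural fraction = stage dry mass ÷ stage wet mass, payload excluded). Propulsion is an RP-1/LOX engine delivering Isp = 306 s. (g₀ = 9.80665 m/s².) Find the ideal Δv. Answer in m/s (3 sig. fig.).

Δv ≈ 6620 m/s

Stage wet mass = m₀ − payload = 258,500 − 4,000 = 254,500 kg.
Stage dry mass = ε × stage wet mass = 0.096 × 254,500 = 24,432 kg.
Burnout mass m_f = stage dry + payload = 24,432 + 4,000 = 28,432 kg.
v_e = Isp · g₀ = 306 × 9.80665 = 3000.8 m/s.
Using Δv = v_e ln(m₀/m_f): Δv = v_e · ln(258,500/28,432) = 3000.8 × ln(9.092) = 3000.8 × 2.2074 ≈ 6624 m/s.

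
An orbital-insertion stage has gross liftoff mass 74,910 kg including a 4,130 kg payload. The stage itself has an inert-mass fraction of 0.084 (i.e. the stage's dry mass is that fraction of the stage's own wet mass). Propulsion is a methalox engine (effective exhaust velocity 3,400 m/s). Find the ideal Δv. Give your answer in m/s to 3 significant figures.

Δv ≈ 6820 m/s

Stage wet mass = m₀ − payload = 74,910 − 4,130 = 70,780 kg.
Stage dry mass = ε × stage wet mass = 0.084 × 70,780 = 5,945.52 kg.
Burnout mass m_f = stage dry + payload = 5,945.52 + 4,130 = 10,075.52 kg.
Δv = v_e · ln(74,910/10,075.52) = 3400.0 × ln(7.435) = 3400.0 × 2.0062 ≈ 6821 m/s.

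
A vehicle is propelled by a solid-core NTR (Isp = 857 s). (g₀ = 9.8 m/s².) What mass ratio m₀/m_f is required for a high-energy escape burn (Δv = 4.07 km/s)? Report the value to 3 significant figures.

mass ratio ≈ 1.62

v_e = Isp · g₀ = 857 × 9.8 = 8398.6 m/s.
By the Tsiolkovsky rocket equation, m₀/m_f = exp(Δv / v_e) = exp(4070 / 8398.6) = exp(0.4846) = 1.6235.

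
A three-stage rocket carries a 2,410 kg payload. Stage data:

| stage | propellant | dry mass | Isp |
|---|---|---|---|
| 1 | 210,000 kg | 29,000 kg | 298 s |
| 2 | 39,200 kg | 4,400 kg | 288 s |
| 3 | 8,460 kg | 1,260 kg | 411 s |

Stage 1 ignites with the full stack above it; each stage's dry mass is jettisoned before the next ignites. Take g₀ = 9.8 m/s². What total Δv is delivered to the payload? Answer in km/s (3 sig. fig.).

Δv ≈ 11.9 km/s

Ignition mass of stage 1 = 210,000+29,000 + 39,200+4,400 + 8,460+1,260 + 2,410 = 294,730 kg.
Stage 1: m₀ = 294,730 kg, m_f = 294,730 − 210,000 = 84,730 kg; Δv = 298×9.8×ln(3.478) = 2920.4×1.2466 ≈ 3641 m/s.
Stage 2: m₀ = 55,730 kg, m_f = 55,730 − 39,200 = 16,530 kg; Δv = 288×9.8×ln(3.371) = 2822.4×1.2153 ≈ 3430 m/s.
Stage 3: m₀ = 12,130 kg, m_f = 12,130 − 8,460 = 3,670 kg; Δv = 411×9.8×ln(3.305) = 4027.8×1.1955 ≈ 4815 m/s.
Total Δv = 3641 + 3430 + 4815 = 11886 m/s.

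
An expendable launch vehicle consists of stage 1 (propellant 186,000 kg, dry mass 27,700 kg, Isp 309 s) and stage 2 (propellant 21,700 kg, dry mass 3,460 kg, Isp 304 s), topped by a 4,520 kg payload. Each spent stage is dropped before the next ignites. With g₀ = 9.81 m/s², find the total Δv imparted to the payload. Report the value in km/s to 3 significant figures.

Δv ≈ 8.30 km/s

Ignition mass of stage 1 = 186,000+27,700 + 21,700+3,460 + 4,520 = 243,380 kg.
Stage 1: m₀ = 243,380 kg, m_f = 243,380 − 186,000 = 57,380 kg; Δv = 309×9.81×ln(4.242) = 3031.3×1.4449 ≈ 4380 m/s.
Stage 2: m₀ = 29,680 kg, m_f = 29,680 − 21,700 = 7,980 kg; Δv = 304×9.81×ln(3.719) = 2982.2×1.3135 ≈ 3917 m/s.
Total Δv = 4380 + 3917 = 8297 m/s.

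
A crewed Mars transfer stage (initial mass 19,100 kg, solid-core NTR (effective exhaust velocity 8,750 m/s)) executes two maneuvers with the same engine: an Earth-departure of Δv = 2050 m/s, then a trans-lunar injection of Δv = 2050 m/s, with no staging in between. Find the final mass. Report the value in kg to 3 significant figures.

After the first burn: m = 19100 × exp(−2050/8750.0) = 19100 × 0.79114 = 15,110.8 kg.
After the second burn: m = 15,110.8 × exp(−2050/8750.0) = 15,110.8 × 0.79114 = 11,954.8 kg.

final mass ≈ 12000 kg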